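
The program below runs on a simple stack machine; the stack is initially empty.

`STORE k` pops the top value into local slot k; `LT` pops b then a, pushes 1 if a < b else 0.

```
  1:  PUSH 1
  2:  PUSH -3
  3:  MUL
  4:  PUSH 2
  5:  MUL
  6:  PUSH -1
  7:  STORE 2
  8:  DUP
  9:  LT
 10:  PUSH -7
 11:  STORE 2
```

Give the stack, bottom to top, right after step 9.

PUSH 1  → [1]
PUSH -3 → [1, -3]
MUL     → [-3]
PUSH 2  → [-3, 2]
MUL     → [-6]
PUSH -1 → [-6, -1]
STORE 2 → [-6]
DUP     → [-6, -6]
LT      → [0]

[0]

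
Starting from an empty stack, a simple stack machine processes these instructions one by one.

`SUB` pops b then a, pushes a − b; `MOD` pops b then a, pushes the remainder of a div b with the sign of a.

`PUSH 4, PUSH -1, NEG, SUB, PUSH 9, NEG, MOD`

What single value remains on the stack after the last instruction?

PUSH 4  -> [4]
PUSH -1 -> [4, -1]
NEG     -> [4, 1]
SUB     -> [3]
PUSH 9  -> [3, 9]
NEG     -> [3, -9]
MOD     -> [3]

3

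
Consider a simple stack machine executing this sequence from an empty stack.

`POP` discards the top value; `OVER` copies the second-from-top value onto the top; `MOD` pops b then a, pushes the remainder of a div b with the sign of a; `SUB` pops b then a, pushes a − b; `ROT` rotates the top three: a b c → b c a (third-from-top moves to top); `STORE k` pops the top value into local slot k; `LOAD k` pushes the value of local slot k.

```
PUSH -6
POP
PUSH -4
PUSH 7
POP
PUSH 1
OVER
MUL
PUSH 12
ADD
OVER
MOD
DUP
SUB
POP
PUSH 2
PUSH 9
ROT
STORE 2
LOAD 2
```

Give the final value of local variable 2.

PUSH -6 → [-6]
POP     → []
PUSH -4 → [-4]
PUSH 7  → [-4, 7]
POP     → [-4]
PUSH 1  → [-4, 1]
OVER    → [-4, 1, -4]
MUL     → [-4, -4]
PUSH 12 → [-4, -4, 12]
ADD     → [-4, 8]
OVER    → [-4, 8, -4]
MOD     → [-4, 0]
DUP     → [-4, 0, 0]
SUB     → [-4, 0]
POP     → [-4]
PUSH 2  → [-4, 2]
PUSH 9  → [-4, 2, 9]
ROT     → [2, 9, -4]
STORE 2 → [2, 9]
LOAD 2  → [2, 9, -4]

-4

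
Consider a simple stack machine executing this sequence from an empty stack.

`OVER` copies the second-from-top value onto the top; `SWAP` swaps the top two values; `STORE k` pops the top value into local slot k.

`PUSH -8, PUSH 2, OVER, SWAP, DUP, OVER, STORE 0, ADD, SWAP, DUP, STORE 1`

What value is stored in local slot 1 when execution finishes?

-8

PUSH -8  [-8]
PUSH 2   [-8, 2]
OVER     [-8, 2, -8]
SWAP     [-8, -8, 2]
DUP      [-8, -8, 2, 2]
OVER     [-8, -8, 2, 2, 2]
STORE 0  [-8, -8, 2, 2]
ADD      [-8, -8, 4]
SWAP     [-8, 4, -8]
DUP      [-8, 4, -8, -8]
STORE 1  [-8, 4, -8]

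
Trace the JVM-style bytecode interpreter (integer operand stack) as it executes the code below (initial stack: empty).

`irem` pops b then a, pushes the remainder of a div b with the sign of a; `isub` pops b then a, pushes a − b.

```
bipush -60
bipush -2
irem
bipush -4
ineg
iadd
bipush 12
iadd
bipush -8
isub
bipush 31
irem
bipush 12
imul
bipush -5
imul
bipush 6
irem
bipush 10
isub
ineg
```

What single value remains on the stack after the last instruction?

10

bipush -60  -60
bipush -2   -60 -2
irem        0
bipush -4   0 -4
ineg        0 4
iadd        4
bipush 12   4 12
iadd        16
bipush -8   16 -8
isub        24
bipush 31   24 31
irem        24
bipush 12   24 12
imul        288
bipush -5   288 -5
imul        -1440
bipush 6    -1440 6
irem        0
bipush 10   0 10
isub        -10
ineg        10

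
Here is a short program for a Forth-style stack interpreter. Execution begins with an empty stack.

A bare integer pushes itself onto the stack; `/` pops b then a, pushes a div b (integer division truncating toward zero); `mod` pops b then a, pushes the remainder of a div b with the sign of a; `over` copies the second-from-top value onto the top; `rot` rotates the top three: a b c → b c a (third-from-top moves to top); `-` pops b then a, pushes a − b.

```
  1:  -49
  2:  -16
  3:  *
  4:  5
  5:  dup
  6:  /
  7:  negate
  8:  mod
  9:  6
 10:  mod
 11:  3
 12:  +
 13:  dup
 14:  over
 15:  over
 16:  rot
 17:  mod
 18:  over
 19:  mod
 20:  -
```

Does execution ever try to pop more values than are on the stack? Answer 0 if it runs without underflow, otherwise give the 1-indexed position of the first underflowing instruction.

-49    -> -49
-16    -> -49 -16
*      -> 784
5      -> 784 5
dup    -> 784 5 5
/      -> 784 1
negate -> 784 -1
mod    -> 0
6      -> 0 6
mod    -> 0
3      -> 0 3
+      -> 3
dup    -> 3 3
over   -> 3 3 3
over   -> 3 3 3 3
rot    -> 3 3 3 3
mod    -> 3 3 0
over   -> 3 3 0 3
mod    -> 3 3 0
-      -> 3 3

0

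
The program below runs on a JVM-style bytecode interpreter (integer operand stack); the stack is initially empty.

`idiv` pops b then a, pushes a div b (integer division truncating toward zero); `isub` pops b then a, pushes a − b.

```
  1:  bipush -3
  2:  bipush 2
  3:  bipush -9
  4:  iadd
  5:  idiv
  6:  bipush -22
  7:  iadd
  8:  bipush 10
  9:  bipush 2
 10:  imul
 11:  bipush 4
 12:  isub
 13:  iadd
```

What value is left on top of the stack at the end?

-6

bipush -3  : -3
bipush 2   : -3 2
bipush -9  : -3 2 -9
iadd       : -3 -7
idiv       : 0
bipush -22 : 0 -22
iadd       : -22
bipush 10  : -22 10
bipush 2   : -22 10 2
imul       : -22 20
bipush 4   : -22 20 4
isub       : -22 16
iadd       : -6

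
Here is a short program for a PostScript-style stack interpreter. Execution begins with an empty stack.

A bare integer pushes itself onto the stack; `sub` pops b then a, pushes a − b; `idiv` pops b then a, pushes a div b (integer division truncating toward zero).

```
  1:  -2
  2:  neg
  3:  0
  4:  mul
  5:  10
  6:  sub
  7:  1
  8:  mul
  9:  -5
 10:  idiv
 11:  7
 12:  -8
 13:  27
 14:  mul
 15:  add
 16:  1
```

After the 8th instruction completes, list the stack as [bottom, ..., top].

[-10]

-2   [-2]
neg  [2]
0    [2, 0]
mul  [0]
10   [0, 10]
sub  [-10]
1    [-10, 1]
mul  [-10]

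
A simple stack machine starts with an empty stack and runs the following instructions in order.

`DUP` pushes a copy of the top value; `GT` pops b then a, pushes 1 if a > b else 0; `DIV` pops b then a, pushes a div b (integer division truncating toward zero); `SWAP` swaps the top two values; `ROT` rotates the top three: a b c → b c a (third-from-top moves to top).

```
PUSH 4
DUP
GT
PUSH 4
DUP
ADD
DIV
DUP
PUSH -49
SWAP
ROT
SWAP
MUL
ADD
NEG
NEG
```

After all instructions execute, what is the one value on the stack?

-49

PUSH 4   : [4]
DUP      : [4, 4]
GT       : [0]
PUSH 4   : [0, 4]
DUP      : [0, 4, 4]
ADD      : [0, 8]
DIV      : [0]
DUP      : [0, 0]
PUSH -49 : [0, 0, -49]
SWAP     : [0, -49, 0]
ROT      : [-49, 0, 0]
SWAP     : [-49, 0, 0]
MUL      : [-49, 0]
ADD      : [-49]
NEG      : [49]
NEG      : [-49]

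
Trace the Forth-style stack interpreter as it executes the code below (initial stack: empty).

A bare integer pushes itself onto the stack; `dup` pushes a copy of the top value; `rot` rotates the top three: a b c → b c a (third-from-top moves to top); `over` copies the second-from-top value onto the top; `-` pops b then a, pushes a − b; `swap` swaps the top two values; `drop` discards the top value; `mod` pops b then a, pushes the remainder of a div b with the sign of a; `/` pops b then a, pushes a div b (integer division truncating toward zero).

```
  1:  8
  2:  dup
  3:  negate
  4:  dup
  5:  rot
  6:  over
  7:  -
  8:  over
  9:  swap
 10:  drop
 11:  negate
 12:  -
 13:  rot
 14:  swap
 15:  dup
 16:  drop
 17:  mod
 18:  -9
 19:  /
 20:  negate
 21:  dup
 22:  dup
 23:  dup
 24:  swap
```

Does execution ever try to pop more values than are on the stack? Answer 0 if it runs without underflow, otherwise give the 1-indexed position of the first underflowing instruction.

13

8      -> 8
dup    -> 8 8
negate -> 8 -8
dup    -> 8 -8 -8
rot    -> -8 -8 8
over   -> -8 -8 8 -8
-      -> -8 -8 16
over   -> -8 -8 16 -8
swap   -> -8 -8 -8 16
drop   -> -8 -8 -8
negate -> -8 -8 8
-      -> -8 -16
rot  — needs 3 operands, stack has 2 → underflow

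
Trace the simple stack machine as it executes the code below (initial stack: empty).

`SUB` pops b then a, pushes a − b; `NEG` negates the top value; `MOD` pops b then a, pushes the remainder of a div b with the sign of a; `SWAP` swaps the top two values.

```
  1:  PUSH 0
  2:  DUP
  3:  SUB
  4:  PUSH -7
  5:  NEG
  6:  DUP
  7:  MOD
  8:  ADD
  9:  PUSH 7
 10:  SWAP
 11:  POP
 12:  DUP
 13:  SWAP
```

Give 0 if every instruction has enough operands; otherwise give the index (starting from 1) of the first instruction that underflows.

PUSH 0  : [0]
DUP     : [0, 0]
SUB     : [0]
PUSH -7 : [0, -7]
NEG     : [0, 7]
DUP     : [0, 7, 7]
MOD     : [0, 0]
ADD     : [0]
PUSH 7  : [0, 7]
SWAP    : [7, 0]
POP     : [7]
DUP     : [7, 7]
SWAP    : [7, 7]

0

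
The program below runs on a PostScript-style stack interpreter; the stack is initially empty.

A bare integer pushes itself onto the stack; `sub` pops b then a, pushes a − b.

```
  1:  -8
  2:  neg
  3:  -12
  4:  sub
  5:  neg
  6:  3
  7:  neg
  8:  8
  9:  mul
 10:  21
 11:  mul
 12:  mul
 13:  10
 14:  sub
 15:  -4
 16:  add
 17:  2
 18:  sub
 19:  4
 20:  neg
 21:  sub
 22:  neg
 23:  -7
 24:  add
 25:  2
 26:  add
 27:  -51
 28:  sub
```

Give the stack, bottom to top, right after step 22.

-8  -> -8
neg -> 8
-12 -> 8 -12
sub -> 20
neg -> -20
3   -> -20 3
neg -> -20 -3
8   -> -20 -3 8
mul -> -20 -24
21  -> -20 -24 21
mul -> -20 -504
mul -> 10080
10  -> 10080 10
sub -> 10070
-4  -> 10070 -4
add -> 10066
2   -> 10066 2
sub -> 10064
4   -> 10064 4
neg -> 10064 -4
sub -> 10068
neg -> -10068

[-10068]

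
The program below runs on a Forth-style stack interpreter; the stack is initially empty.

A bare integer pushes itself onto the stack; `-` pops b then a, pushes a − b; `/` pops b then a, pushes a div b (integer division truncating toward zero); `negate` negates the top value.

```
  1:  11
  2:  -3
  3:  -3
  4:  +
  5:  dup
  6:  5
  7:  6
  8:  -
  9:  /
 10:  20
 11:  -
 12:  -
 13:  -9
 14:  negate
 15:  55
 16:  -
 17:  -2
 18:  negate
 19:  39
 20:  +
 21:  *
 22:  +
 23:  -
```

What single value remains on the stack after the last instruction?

11     -> 11
-3     -> 11 -3
-3     -> 11 -3 -3
+      -> 11 -6
dup    -> 11 -6 -6
5      -> 11 -6 -6 5
6      -> 11 -6 -6 5 6
-      -> 11 -6 -6 -1
/      -> 11 -6 6
20     -> 11 -6 6 20
-      -> 11 -6 -14
-      -> 11 8
-9     -> 11 8 -9
negate -> 11 8 9
55     -> 11 8 9 55
-      -> 11 8 -46
-2     -> 11 8 -46 -2
negate -> 11 8 -46 2
39     -> 11 8 -46 2 39
+      -> 11 8 -46 41
*      -> 11 8 -1886
+      -> 11 -1878
-      -> 1889

1889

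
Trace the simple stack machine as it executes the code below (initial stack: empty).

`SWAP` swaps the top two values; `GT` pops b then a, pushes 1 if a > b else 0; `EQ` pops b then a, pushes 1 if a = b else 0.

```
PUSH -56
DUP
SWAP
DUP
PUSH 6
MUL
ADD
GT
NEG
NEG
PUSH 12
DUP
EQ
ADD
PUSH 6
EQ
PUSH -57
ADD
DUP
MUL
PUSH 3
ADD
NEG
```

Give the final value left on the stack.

-3252

PUSH -56  -56
DUP       -56 -56
SWAP      -56 -56
DUP       -56 -56 -56
PUSH 6    -56 -56 -56 6
MUL       -56 -56 -336
ADD       -56 -392
GT        1
NEG       -1
NEG       1
PUSH 12   1 12
DUP       1 12 12
EQ        1 1
ADD       2
PUSH 6    2 6
EQ        0
PUSH -57  0 -57
ADD       -57
DUP       -57 -57
MUL       3249
PUSH 3    3249 3
ADD       3252
NEG       -3252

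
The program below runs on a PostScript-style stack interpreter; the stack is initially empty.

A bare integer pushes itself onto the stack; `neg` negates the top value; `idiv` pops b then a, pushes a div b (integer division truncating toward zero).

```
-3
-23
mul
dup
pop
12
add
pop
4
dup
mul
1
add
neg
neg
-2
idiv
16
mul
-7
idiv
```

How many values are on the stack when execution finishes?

-3    [-3]
-23   [-3, -23]
mul   [69]
dup   [69, 69]
pop   [69]
12    [69, 12]
add   [81]
pop   []
4     [4]
dup   [4, 4]
mul   [16]
1     [16, 1]
add   [17]
neg   [-17]
neg   [17]
-2    [17, -2]
idiv  [-8]
16    [-8, 16]
mul   [-128]
-7    [-128, -7]
idiv  [18]

1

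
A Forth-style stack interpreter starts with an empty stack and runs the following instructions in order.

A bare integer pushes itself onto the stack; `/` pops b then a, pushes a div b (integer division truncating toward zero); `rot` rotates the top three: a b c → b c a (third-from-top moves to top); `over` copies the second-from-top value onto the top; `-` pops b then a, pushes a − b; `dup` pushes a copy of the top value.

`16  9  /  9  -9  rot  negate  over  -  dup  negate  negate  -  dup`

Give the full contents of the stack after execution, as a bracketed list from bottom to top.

16      16
9       16 9
/       1
9       1 9
-9      1 9 -9
rot     9 -9 1
negate  9 -9 -1
over    9 -9 -1 -9
-       9 -9 8
dup     9 -9 8 8
negate  9 -9 8 -8
negate  9 -9 8 8
-       9 -9 0
dup     9 -9 0 0

[9, -9, 0, 0]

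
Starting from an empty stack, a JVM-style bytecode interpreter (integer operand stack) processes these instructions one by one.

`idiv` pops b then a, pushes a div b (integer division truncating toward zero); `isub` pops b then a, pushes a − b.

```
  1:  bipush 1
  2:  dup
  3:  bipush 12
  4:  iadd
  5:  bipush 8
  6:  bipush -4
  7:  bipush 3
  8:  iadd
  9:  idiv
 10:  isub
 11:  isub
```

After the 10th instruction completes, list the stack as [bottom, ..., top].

bipush 1  : 1
dup       : 1 1
bipush 12 : 1 1 12
iadd      : 1 13
bipush 8  : 1 13 8
bipush -4 : 1 13 8 -4
bipush 3  : 1 13 8 -4 3
iadd      : 1 13 8 -1
idiv      : 1 13 -8
isub      : 1 21

[1, 21]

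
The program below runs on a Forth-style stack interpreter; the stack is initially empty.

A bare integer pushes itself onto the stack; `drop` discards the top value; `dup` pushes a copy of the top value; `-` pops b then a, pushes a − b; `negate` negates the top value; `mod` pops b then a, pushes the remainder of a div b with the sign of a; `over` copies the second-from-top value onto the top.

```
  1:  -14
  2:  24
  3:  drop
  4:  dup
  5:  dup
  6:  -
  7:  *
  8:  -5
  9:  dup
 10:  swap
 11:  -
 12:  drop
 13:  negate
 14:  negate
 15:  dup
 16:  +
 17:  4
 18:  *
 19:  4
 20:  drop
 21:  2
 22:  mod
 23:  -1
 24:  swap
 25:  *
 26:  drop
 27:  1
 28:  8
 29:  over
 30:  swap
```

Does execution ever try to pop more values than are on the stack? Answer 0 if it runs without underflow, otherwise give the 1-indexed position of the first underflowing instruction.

-14    : [-14]
24     : [-14, 24]
drop   : [-14]
dup    : [-14, -14]
dup    : [-14, -14, -14]
-      : [-14, 0]
*      : [0]
-5     : [0, -5]
dup    : [0, -5, -5]
swap   : [0, -5, -5]
-      : [0, 0]
drop   : [0]
negate : [0]
negate : [0]
dup    : [0, 0]
+      : [0]
4      : [0, 4]
*      : [0]
4      : [0, 4]
drop   : [0]
2      : [0, 2]
mod    : [0]
-1     : [0, -1]
swap   : [-1, 0]
*      : [0]
drop   : []
1      : [1]
8      : [1, 8]
over   : [1, 8, 1]
swap   : [1, 1, 8]

0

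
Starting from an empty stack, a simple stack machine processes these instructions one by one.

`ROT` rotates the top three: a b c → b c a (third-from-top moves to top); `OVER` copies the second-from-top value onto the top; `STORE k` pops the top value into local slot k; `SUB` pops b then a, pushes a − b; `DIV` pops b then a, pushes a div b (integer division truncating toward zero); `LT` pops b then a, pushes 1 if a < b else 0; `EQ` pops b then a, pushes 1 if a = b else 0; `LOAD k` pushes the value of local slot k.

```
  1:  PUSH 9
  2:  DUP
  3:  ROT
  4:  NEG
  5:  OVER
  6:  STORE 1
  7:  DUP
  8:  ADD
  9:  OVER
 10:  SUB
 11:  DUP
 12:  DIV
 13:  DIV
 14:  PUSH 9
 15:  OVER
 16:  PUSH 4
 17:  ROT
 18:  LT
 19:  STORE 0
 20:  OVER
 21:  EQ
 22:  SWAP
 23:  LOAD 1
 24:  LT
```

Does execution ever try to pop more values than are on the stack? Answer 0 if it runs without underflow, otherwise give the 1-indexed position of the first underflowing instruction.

PUSH 9 : 9
DUP    : 9 9
ROT  — needs 3 operands, stack has 2 → underflow

3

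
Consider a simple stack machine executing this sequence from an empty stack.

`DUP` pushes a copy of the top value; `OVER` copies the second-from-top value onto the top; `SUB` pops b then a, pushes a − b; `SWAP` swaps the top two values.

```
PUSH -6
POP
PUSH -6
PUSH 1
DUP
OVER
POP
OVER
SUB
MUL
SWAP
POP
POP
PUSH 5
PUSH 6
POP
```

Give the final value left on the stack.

5

PUSH -6 → [-6]
POP     → []
PUSH -6 → [-6]
PUSH 1  → [-6, 1]
DUP     → [-6, 1, 1]
OVER    → [-6, 1, 1, 1]
POP     → [-6, 1, 1]
OVER    → [-6, 1, 1, 1]
SUB     → [-6, 1, 0]
MUL     → [-6, 0]
SWAP    → [0, -6]
POP     → [0]
POP     → []
PUSH 5  → [5]
PUSH 6  → [5, 6]
POP     → [5]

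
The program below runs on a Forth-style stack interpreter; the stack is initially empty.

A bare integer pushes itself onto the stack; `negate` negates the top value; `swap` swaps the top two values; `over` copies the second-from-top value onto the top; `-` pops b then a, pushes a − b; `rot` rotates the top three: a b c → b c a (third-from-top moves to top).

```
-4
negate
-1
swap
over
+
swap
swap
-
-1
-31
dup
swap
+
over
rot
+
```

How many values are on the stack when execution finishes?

3

-4     → [-4]
negate → [4]
-1     → [4, -1]
swap   → [-1, 4]
over   → [-1, 4, -1]
+      → [-1, 3]
swap   → [3, -1]
swap   → [-1, 3]
-      → [-4]
-1     → [-4, -1]
-31    → [-4, -1, -31]
dup    → [-4, -1, -31, -31]
swap   → [-4, -1, -31, -31]
+      → [-4, -1, -62]
over   → [-4, -1, -62, -1]
rot    → [-4, -62, -1, -1]
+      → [-4, -62, -2]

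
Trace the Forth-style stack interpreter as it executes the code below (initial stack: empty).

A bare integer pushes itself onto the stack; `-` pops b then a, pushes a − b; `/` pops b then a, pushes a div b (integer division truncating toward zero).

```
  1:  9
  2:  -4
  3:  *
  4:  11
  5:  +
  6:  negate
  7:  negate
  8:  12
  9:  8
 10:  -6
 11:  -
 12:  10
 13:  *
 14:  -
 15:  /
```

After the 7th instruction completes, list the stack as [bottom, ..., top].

[-25]

9       9
-4      9 -4
*       -36
11      -36 11
+       -25
negate  25
negate  -25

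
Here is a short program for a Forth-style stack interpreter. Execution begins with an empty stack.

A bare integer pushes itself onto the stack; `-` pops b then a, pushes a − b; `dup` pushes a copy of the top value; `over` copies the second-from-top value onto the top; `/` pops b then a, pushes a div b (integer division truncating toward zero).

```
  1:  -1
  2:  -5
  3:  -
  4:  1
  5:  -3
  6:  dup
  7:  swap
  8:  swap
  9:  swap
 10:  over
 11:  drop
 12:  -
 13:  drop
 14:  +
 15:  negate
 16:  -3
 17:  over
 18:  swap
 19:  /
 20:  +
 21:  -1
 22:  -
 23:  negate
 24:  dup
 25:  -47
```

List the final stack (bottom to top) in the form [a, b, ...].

-1     -> [-1]
-5     -> [-1, -5]
-      -> [4]
1      -> [4, 1]
-3     -> [4, 1, -3]
dup    -> [4, 1, -3, -3]
swap   -> [4, 1, -3, -3]
swap   -> [4, 1, -3, -3]
swap   -> [4, 1, -3, -3]
over   -> [4, 1, -3, -3, -3]
drop   -> [4, 1, -3, -3]
-      -> [4, 1, 0]
drop   -> [4, 1]
+      -> [5]
negate -> [-5]
-3     -> [-5, -3]
over   -> [-5, -3, -5]
swap   -> [-5, -5, -3]
/      -> [-5, 1]
+      -> [-4]
-1     -> [-4, -1]
-      -> [-3]
negate -> [3]
dup    -> [3, 3]
-47    -> [3, 3, -47]

[3, 3, -47]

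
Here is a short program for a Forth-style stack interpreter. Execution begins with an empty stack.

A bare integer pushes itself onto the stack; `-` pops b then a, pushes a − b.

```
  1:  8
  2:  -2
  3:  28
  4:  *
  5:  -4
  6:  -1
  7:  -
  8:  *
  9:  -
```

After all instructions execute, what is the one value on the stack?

8   8
-2  8 -2
28  8 -2 28
*   8 -56
-4  8 -56 -4
-1  8 -56 -4 -1
-   8 -56 -3
*   8 168
-   -160

-160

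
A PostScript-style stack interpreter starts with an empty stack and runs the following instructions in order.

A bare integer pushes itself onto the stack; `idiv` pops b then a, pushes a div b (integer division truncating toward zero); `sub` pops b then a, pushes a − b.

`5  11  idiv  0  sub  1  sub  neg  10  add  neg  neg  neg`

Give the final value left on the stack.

-11

5     [5]
11    [5, 11]
idiv  [0]
0     [0, 0]
sub   [0]
1     [0, 1]
sub   [-1]
neg   [1]
10    [1, 10]
add   [11]
neg   [-11]
neg   [11]
neg   [-11]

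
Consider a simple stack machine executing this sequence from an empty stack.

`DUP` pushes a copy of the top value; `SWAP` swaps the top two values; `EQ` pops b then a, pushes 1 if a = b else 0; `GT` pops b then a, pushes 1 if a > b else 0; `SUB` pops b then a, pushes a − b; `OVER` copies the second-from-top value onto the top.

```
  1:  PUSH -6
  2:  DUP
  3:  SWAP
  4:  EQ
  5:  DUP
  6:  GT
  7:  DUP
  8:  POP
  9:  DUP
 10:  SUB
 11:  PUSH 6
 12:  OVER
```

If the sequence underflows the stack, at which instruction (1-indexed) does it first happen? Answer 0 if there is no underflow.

0

PUSH -6  -6
DUP      -6 -6
SWAP     -6 -6
EQ       1
DUP      1 1
GT       0
DUP      0 0
POP      0
DUP      0 0
SUB      0
PUSH 6   0 6
OVER     0 6 0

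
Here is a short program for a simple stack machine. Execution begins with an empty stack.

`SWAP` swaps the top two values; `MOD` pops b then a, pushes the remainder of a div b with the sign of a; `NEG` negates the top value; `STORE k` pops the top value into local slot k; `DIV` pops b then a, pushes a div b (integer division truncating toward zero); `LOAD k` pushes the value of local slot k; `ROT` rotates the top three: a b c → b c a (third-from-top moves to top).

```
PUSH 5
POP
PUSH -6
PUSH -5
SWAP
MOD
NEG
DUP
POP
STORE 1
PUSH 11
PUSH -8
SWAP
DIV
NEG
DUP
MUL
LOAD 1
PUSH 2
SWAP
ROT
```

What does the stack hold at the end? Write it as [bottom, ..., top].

PUSH 5  : [5]
POP     : []
PUSH -6 : [-6]
PUSH -5 : [-6, -5]
SWAP    : [-5, -6]
MOD     : [-5]
NEG     : [5]
DUP     : [5, 5]
POP     : [5]
STORE 1 : []
PUSH 11 : [11]
PUSH -8 : [11, -8]
SWAP    : [-8, 11]
DIV     : [0]
NEG     : [0]
DUP     : [0, 0]
MUL     : [0]
LOAD 1  : [0, 5]
PUSH 2  : [0, 5, 2]
SWAP    : [0, 2, 5]
ROT     : [2, 5, 0]

[2, 5, 0]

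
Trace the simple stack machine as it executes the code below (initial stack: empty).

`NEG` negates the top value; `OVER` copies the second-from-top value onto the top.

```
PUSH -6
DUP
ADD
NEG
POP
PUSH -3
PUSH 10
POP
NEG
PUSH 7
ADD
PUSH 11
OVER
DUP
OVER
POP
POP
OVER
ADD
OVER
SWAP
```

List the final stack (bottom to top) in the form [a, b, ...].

PUSH -6 -> [-6]
DUP     -> [-6, -6]
ADD     -> [-12]
NEG     -> [12]
POP     -> []
PUSH -3 -> [-3]
PUSH 10 -> [-3, 10]
POP     -> [-3]
NEG     -> [3]
PUSH 7  -> [3, 7]
ADD     -> [10]
PUSH 11 -> [10, 11]
OVER    -> [10, 11, 10]
DUP     -> [10, 11, 10, 10]
OVER    -> [10, 11, 10, 10, 10]
POP     -> [10, 11, 10, 10]
POP     -> [10, 11, 10]
OVER    -> [10, 11, 10, 11]
ADD     -> [10, 11, 21]
OVER    -> [10, 11, 21, 11]
SWAP    -> [10, 11, 11, 21]

[10, 11, 11, 21]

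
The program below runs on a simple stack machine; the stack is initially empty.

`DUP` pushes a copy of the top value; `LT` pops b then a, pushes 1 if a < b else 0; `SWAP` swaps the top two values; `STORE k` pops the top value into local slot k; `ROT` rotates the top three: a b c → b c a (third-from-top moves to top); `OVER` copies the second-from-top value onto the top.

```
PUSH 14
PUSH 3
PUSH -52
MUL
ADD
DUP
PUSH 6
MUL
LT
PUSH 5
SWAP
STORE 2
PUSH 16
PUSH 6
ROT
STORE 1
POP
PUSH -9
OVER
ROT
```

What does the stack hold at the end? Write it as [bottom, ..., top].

PUSH 14  -> [14]
PUSH 3   -> [14, 3]
PUSH -52 -> [14, 3, -52]
MUL      -> [14, -156]
ADD      -> [-142]
DUP      -> [-142, -142]
PUSH 6   -> [-142, -142, 6]
MUL      -> [-142, -852]
LT       -> [0]
PUSH 5   -> [0, 5]
SWAP     -> [5, 0]
STORE 2  -> [5]
PUSH 16  -> [5, 16]
PUSH 6   -> [5, 16, 6]
ROT      -> [16, 6, 5]
STORE 1  -> [16, 6]
POP      -> [16]
PUSH -9  -> [16, -9]
OVER     -> [16, -9, 16]
ROT      -> [-9, 16, 16]

[-9, 16, 16]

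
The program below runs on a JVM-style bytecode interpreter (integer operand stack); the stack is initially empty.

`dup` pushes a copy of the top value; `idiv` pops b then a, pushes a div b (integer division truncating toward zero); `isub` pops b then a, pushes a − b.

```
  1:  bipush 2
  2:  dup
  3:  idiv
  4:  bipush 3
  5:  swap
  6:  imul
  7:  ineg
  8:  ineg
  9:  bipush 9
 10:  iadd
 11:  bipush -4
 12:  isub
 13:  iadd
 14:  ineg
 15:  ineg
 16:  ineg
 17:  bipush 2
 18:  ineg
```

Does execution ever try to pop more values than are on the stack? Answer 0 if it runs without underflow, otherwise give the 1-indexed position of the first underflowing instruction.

bipush 2  -> [2]
dup       -> [2, 2]
idiv      -> [1]
bipush 3  -> [1, 3]
swap      -> [3, 1]
imul      -> [3]
ineg      -> [-3]
ineg      -> [3]
bipush 9  -> [3, 9]
iadd      -> [12]
bipush -4 -> [12, -4]
isub      -> [16]
iadd  — needs 2 operands, stack has 1 → underflow

13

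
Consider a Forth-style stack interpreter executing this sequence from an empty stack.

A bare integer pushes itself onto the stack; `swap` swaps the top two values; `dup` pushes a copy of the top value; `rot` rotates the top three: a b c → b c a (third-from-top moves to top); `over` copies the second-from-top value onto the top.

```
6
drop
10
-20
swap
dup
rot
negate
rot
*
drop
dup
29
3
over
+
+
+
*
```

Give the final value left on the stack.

710

6      → [6]
drop   → []
10     → [10]
-20    → [10, -20]
swap   → [-20, 10]
dup    → [-20, 10, 10]
rot    → [10, 10, -20]
negate → [10, 10, 20]
rot    → [10, 20, 10]
*      → [10, 200]
drop   → [10]
dup    → [10, 10]
29     → [10, 10, 29]
3      → [10, 10, 29, 3]
over   → [10, 10, 29, 3, 29]
+      → [10, 10, 29, 32]
+      → [10, 10, 61]
+      → [10, 71]
*      → [710]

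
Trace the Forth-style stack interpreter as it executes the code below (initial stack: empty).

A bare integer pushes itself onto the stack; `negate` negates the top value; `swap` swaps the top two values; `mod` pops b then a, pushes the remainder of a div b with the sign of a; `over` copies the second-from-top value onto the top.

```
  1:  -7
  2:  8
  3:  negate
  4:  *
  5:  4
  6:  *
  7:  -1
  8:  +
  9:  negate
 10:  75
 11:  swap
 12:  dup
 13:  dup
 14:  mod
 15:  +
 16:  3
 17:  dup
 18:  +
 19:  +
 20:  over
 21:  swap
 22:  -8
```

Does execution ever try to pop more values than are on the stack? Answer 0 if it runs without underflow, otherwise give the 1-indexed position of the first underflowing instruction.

-7     → -7
8      → -7 8
negate → -7 -8
*      → 56
4      → 56 4
*      → 224
-1     → 224 -1
+      → 223
negate → -223
75     → -223 75
swap   → 75 -223
dup    → 75 -223 -223
dup    → 75 -223 -223 -223
mod    → 75 -223 0
+      → 75 -223
3      → 75 -223 3
dup    → 75 -223 3 3
+      → 75 -223 6
+      → 75 -217
over   → 75 -217 75
swap   → 75 75 -217
-8     → 75 75 -217 -8

0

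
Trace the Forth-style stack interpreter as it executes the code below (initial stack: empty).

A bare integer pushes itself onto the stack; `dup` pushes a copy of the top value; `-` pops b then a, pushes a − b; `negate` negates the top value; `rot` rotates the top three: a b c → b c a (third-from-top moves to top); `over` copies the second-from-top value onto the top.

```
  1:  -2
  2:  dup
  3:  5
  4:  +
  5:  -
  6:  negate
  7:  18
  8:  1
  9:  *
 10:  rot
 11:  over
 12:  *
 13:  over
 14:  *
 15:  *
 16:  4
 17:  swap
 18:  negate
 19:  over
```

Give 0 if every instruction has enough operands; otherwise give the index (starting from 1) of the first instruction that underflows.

10

-2     : -2
dup    : -2 -2
5      : -2 -2 5
+      : -2 3
-      : -5
negate : 5
18     : 5 18
1      : 5 18 1
*      : 5 18
rot  — needs 3 operands, stack has 2 → underflow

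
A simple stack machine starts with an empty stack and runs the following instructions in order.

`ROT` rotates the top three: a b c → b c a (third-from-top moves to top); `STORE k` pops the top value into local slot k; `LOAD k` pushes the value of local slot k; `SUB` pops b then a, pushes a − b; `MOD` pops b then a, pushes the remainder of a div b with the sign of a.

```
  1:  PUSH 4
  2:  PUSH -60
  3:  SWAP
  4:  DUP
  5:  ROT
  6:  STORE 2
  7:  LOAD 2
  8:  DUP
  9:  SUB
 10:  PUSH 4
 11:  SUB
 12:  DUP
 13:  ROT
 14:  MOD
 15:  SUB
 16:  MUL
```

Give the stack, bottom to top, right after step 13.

[4, -4, -4, 4]

PUSH 4    4
PUSH -60  4 -60
SWAP      -60 4
DUP       -60 4 4
ROT       4 4 -60
STORE 2   4 4
LOAD 2    4 4 -60
DUP       4 4 -60 -60
SUB       4 4 0
PUSH 4    4 4 0 4
SUB       4 4 -4
DUP       4 4 -4 -4
ROT       4 -4 -4 4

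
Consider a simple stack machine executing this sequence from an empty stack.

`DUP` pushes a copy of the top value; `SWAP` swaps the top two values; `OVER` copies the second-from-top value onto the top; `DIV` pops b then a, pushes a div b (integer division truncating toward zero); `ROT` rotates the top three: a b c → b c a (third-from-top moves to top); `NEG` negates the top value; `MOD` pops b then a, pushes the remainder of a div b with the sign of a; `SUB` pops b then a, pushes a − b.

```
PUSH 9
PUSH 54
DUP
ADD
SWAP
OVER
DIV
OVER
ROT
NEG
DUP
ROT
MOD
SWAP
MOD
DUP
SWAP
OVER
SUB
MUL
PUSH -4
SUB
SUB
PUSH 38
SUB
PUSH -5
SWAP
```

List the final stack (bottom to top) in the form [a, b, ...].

[-5, -42]

PUSH 9  : [9]
PUSH 54 : [9, 54]
DUP     : [9, 54, 54]
ADD     : [9, 108]
SWAP    : [108, 9]
OVER    : [108, 9, 108]
DIV     : [108, 0]
OVER    : [108, 0, 108]
ROT     : [0, 108, 108]
NEG     : [0, 108, -108]
DUP     : [0, 108, -108, -108]
ROT     : [0, -108, -108, 108]
MOD     : [0, -108, 0]
SWAP    : [0, 0, -108]
MOD     : [0, 0]
DUP     : [0, 0, 0]
SWAP    : [0, 0, 0]
OVER    : [0, 0, 0, 0]
SUB     : [0, 0, 0]
MUL     : [0, 0]
PUSH -4 : [0, 0, -4]
SUB     : [0, 4]
SUB     : [-4]
PUSH 38 : [-4, 38]
SUB     : [-42]
PUSH -5 : [-42, -5]
SWAP    : [-5, -42]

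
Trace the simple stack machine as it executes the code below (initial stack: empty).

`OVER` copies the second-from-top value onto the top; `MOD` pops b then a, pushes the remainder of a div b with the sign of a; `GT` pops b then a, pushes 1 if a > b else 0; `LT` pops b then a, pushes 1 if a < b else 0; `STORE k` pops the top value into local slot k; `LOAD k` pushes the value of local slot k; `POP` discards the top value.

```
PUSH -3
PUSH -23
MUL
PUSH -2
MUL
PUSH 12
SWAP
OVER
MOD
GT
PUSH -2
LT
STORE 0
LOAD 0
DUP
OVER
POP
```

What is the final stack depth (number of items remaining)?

2

PUSH -3  -> -3
PUSH -23 -> -3 -23
MUL      -> 69
PUSH -2  -> 69 -2
MUL      -> -138
PUSH 12  -> -138 12
SWAP     -> 12 -138
OVER     -> 12 -138 12
MOD      -> 12 -6
GT       -> 1
PUSH -2  -> 1 -2
LT       -> 0
STORE 0  -> (empty)
LOAD 0   -> 0
DUP      -> 0 0
OVER     -> 0 0 0
POP      -> 0 0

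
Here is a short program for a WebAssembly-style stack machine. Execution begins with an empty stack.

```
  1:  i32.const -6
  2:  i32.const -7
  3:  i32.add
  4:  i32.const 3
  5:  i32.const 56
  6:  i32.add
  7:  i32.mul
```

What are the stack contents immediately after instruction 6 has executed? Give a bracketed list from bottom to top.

i32.const -6 -> -6
i32.const -7 -> -6 -7
i32.add      -> -13
i32.const 3  -> -13 3
i32.const 56 -> -13 3 56
i32.add      -> -13 59

[-13, 59]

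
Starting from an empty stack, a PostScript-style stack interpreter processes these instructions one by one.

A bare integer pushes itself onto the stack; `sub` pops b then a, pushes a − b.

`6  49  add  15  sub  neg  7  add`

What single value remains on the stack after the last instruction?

-33

6   -> [6]
49  -> [6, 49]
add -> [55]
15  -> [55, 15]
sub -> [40]
neg -> [-40]
7   -> [-40, 7]
add -> [-33]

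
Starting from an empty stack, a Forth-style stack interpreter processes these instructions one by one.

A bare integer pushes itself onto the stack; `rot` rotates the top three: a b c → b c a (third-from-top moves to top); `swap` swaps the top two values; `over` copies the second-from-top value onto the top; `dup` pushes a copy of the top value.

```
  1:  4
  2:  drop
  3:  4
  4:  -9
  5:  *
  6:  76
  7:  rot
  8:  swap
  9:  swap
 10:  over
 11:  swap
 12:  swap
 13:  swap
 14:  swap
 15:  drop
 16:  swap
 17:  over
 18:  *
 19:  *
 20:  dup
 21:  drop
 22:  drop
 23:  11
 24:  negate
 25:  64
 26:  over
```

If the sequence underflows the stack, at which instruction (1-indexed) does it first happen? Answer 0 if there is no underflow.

4     4
drop  (empty)
4     4
-9    4 -9
*     -36
76    -36 76
rot  — needs 3 operands, stack has 2 → underflow

7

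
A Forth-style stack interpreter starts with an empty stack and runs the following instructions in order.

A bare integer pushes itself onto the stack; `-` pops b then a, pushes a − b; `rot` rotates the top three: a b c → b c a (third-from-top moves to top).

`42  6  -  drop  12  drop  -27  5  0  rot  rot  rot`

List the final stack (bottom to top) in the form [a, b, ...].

42    42
6     42 6
-     36
drop  (empty)
12    12
drop  (empty)
-27   -27
5     -27 5
0     -27 5 0
rot   5 0 -27
rot   0 -27 5
rot   -27 5 0

[-27, 5, 0]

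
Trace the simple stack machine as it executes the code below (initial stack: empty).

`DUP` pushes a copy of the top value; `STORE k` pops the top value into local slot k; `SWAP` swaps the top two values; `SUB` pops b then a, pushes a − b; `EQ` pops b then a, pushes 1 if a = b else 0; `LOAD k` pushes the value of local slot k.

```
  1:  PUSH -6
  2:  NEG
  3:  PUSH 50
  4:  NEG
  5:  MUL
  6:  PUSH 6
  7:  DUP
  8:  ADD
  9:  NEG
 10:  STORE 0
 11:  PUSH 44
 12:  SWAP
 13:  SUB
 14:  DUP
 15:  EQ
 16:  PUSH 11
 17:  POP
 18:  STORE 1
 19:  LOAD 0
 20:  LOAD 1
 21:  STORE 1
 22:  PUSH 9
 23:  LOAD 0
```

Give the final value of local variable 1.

1

PUSH -6 : -6
NEG     : 6
PUSH 50 : 6 50
NEG     : 6 -50
MUL     : -300
PUSH 6  : -300 6
DUP     : -300 6 6
ADD     : -300 12
NEG     : -300 -12
STORE 0 : -300
PUSH 44 : -300 44
SWAP    : 44 -300
SUB     : 344
DUP     : 344 344
EQ      : 1
PUSH 11 : 1 11
POP     : 1
STORE 1 : (empty)
LOAD 0  : -12
LOAD 1  : -12 1
STORE 1 : -12
PUSH 9  : -12 9
LOAD 0  : -12 9 -12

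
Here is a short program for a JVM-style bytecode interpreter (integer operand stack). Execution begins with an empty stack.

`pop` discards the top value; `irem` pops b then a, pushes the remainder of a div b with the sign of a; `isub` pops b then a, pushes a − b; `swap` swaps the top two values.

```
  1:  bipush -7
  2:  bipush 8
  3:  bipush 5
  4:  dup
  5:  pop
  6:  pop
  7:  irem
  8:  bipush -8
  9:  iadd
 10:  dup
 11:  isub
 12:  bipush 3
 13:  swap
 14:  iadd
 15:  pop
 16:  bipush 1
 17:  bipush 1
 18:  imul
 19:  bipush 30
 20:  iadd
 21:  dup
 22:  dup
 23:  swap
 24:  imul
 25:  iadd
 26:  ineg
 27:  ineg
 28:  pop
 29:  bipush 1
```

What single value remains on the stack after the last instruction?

1

bipush -7 -> -7
bipush 8  -> -7 8
bipush 5  -> -7 8 5
dup       -> -7 8 5 5
pop       -> -7 8 5
pop       -> -7 8
irem      -> -7
bipush -8 -> -7 -8
iadd      -> -15
dup       -> -15 -15
isub      -> 0
bipush 3  -> 0 3
swap      -> 3 0
iadd      -> 3
pop       -> (empty)
bipush 1  -> 1
bipush 1  -> 1 1
imul      -> 1
bipush 30 -> 1 30
iadd      -> 31
dup       -> 31 31
dup       -> 31 31 31
swap      -> 31 31 31
imul      -> 31 961
iadd      -> 992
ineg      -> -992
ineg      -> 992
pop       -> (empty)
bipush 1  -> 1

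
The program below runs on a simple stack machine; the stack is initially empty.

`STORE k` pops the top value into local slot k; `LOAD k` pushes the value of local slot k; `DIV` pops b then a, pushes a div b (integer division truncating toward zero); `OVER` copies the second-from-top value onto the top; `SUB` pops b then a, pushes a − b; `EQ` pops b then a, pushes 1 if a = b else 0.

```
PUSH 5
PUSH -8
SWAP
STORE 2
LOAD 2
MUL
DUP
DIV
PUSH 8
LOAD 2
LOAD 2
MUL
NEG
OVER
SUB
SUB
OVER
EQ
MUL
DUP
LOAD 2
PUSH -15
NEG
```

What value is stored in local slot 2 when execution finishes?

PUSH 5   : 5
PUSH -8  : 5 -8
SWAP     : -8 5
STORE 2  : -8
LOAD 2   : -8 5
MUL      : -40
DUP      : -40 -40
DIV      : 1
PUSH 8   : 1 8
LOAD 2   : 1 8 5
LOAD 2   : 1 8 5 5
MUL      : 1 8 25
NEG      : 1 8 -25
OVER     : 1 8 -25 8
SUB      : 1 8 -33
SUB      : 1 41
OVER     : 1 41 1
EQ       : 1 0
MUL      : 0
DUP      : 0 0
LOAD 2   : 0 0 5
PUSH -15 : 0 0 5 -15
NEG      : 0 0 5 15

5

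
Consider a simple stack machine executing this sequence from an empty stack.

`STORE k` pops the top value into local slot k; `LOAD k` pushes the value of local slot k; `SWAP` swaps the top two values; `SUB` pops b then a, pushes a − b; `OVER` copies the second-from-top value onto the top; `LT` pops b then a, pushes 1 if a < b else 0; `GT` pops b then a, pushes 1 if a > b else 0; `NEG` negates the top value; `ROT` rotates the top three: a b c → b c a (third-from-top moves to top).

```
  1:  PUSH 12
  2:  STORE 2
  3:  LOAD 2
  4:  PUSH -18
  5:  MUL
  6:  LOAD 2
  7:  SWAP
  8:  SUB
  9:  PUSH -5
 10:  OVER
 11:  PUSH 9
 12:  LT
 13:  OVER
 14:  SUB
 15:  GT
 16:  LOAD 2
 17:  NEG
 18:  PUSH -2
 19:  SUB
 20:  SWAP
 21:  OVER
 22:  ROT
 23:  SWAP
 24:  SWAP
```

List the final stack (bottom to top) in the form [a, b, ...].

PUSH 12   [12]
STORE 2   []
LOAD 2    [12]
PUSH -18  [12, -18]
MUL       [-216]
LOAD 2    [-216, 12]
SWAP      [12, -216]
SUB       [228]
PUSH -5   [228, -5]
OVER      [228, -5, 228]
PUSH 9    [228, -5, 228, 9]
LT        [228, -5, 0]
OVER      [228, -5, 0, -5]
SUB       [228, -5, 5]
GT        [228, 0]
LOAD 2    [228, 0, 12]
NEG       [228, 0, -12]
PUSH -2   [228, 0, -12, -2]
SUB       [228, 0, -10]
SWAP      [228, -10, 0]
OVER      [228, -10, 0, -10]
ROT       [228, 0, -10, -10]
SWAP      [228, 0, -10, -10]
SWAP      [228, 0, -10, -10]

[228, 0, -10, -10]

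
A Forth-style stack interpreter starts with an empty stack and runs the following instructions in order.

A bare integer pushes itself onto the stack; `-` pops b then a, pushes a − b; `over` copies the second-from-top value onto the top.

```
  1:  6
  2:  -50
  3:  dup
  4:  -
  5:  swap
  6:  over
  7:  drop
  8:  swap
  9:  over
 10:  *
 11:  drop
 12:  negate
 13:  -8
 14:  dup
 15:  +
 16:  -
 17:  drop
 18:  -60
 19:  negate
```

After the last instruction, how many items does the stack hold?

1

6      : 6
-50    : 6 -50
dup    : 6 -50 -50
-      : 6 0
swap   : 0 6
over   : 0 6 0
drop   : 0 6
swap   : 6 0
over   : 6 0 6
*      : 6 0
drop   : 6
negate : -6
-8     : -6 -8
dup    : -6 -8 -8
+      : -6 -16
-      : 10
drop   : (empty)
-60    : -60
negate : 60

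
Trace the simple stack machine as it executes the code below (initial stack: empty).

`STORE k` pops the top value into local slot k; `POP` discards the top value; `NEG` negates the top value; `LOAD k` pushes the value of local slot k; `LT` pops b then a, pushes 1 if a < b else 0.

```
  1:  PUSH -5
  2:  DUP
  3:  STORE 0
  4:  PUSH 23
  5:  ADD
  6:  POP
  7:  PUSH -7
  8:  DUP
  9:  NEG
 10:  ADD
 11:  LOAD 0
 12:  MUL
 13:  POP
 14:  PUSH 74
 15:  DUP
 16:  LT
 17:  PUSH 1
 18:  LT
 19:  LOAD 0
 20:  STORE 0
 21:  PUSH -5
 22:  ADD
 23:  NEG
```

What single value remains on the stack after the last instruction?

PUSH -5  -5
DUP      -5 -5
STORE 0  -5
PUSH 23  -5 23
ADD      18
POP      (empty)
PUSH -7  -7
DUP      -7 -7
NEG      -7 7
ADD      0
LOAD 0   0 -5
MUL      0
POP      (empty)
PUSH 74  74
DUP      74 74
LT       0
PUSH 1   0 1
LT       1
LOAD 0   1 -5
STORE 0  1
PUSH -5  1 -5
ADD      -4
NEG      4

4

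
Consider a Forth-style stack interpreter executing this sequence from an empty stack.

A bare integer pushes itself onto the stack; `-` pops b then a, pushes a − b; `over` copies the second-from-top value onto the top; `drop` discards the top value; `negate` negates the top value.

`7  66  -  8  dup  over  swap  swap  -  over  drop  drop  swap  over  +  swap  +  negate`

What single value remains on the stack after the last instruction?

43

7      -> 7
66     -> 7 66
-      -> -59
8      -> -59 8
dup    -> -59 8 8
over   -> -59 8 8 8
swap   -> -59 8 8 8
swap   -> -59 8 8 8
-      -> -59 8 0
over   -> -59 8 0 8
drop   -> -59 8 0
drop   -> -59 8
swap   -> 8 -59
over   -> 8 -59 8
+      -> 8 -51
swap   -> -51 8
+      -> -43
negate -> 43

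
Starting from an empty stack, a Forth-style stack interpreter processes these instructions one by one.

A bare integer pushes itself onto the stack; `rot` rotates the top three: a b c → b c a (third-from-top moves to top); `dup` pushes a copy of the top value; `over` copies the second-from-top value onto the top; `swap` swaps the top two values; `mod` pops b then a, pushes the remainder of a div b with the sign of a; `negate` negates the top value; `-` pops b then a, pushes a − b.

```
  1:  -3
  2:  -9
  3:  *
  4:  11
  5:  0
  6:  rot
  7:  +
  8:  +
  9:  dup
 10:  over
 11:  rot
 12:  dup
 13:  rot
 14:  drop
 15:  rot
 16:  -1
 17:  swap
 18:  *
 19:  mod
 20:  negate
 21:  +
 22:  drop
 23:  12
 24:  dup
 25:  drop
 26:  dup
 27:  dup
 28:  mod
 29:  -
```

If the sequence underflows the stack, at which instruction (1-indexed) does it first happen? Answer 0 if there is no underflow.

0

-3     -> -3
-9     -> -3 -9
*      -> 27
11     -> 27 11
0      -> 27 11 0
rot    -> 11 0 27
+      -> 11 27
+      -> 38
dup    -> 38 38
over   -> 38 38 38
rot    -> 38 38 38
dup    -> 38 38 38 38
rot    -> 38 38 38 38
drop   -> 38 38 38
rot    -> 38 38 38
-1     -> 38 38 38 -1
swap   -> 38 38 -1 38
*      -> 38 38 -38
mod    -> 38 0
negate -> 38 0
+      -> 38
drop   -> (empty)
12     -> 12
dup    -> 12 12
drop   -> 12
dup    -> 12 12
dup    -> 12 12 12
mod    -> 12 0
-      -> 12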